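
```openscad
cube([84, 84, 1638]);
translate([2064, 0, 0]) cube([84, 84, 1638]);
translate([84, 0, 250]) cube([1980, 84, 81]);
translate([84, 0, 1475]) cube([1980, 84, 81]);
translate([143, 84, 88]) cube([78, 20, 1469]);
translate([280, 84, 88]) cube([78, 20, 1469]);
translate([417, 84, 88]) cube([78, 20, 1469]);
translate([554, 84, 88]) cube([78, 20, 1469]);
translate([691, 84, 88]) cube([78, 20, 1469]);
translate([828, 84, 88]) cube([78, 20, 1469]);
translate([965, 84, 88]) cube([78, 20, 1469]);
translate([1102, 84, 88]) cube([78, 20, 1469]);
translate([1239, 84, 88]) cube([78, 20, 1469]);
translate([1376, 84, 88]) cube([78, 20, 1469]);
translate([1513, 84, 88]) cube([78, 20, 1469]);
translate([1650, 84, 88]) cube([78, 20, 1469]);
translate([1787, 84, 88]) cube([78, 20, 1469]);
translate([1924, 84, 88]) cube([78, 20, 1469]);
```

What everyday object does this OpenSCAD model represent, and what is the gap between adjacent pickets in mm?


A fence section. The picket gap is 59 mm.

Two posts, two rails, 14 pickets — a fence section. Span 1980 mm holds 14 pickets of 78 mm with 15 equal gaps: ⌊(1980 − 14·78) / 15⌋ = 59 mm.


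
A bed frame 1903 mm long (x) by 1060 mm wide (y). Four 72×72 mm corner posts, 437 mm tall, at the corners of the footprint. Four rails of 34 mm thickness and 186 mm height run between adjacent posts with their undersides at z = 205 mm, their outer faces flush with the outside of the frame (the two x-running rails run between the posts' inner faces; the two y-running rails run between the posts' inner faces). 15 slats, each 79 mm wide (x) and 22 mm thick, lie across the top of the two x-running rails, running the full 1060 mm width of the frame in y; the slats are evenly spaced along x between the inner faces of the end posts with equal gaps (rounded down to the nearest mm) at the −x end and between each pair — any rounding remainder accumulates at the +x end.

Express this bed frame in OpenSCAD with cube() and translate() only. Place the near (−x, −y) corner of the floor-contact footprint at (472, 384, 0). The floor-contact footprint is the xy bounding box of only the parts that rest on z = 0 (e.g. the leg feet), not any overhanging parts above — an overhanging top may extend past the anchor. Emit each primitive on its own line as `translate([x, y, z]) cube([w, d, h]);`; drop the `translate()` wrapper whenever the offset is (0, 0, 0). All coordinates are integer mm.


translate([472, 384, 0]) cube([72, 72, 437]);
translate([472, 1372, 0]) cube([72, 72, 437]);
translate([2303, 384, 0]) cube([72, 72, 437]);
translate([2303, 1372, 0]) cube([72, 72, 437]);
translate([544, 384, 205]) cube([1759, 34, 186]);
translate([544, 1410, 205]) cube([1759, 34, 186]);
translate([472, 456, 205]) cube([34, 916, 186]);
translate([2341, 456, 205]) cube([34, 916, 186]);
translate([579, 384, 391]) cube([79, 1060, 22]);
translate([693, 384, 391]) cube([79, 1060, 22]);
translate([807, 384, 391]) cube([79, 1060, 22]);
translate([921, 384, 391]) cube([79, 1060, 22]);
translate([1035, 384, 391]) cube([79, 1060, 22]);
translate([1149, 384, 391]) cube([79, 1060, 22]);
translate([1263, 384, 391]) cube([79, 1060, 22]);
translate([1377, 384, 391]) cube([79, 1060, 22]);
translate([1491, 384, 391]) cube([79, 1060, 22]);
translate([1605, 384, 391]) cube([79, 1060, 22]);
translate([1719, 384, 391]) cube([79, 1060, 22]);
translate([1833, 384, 391]) cube([79, 1060, 22]);
translate([1947, 384, 391]) cube([79, 1060, 22]);
translate([2061, 384, 391]) cube([79, 1060, 22]);
translate([2175, 384, 391]) cube([79, 1060, 22]);


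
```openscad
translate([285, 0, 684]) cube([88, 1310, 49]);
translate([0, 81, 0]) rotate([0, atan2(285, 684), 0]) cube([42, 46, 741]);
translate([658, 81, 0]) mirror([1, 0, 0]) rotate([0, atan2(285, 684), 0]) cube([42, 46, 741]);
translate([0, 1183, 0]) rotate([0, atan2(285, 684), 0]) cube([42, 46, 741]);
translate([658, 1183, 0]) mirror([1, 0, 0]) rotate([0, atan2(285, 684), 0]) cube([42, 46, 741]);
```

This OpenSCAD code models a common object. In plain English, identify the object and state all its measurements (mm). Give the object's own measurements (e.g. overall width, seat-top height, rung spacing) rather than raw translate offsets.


A sawhorse. A 88×1310×49 mm beam (x, y, z) sits on two A-frame leg pairs. Each pair is two raked legs of 42×46 mm section (46 mm along y) splaying symmetrically in x. Each leg rises 684 mm vertically over 285 mm of horizontal reach and is 741 mm long along its own axis. Every leg's outer bottom edge rests on the floor and its outer top edge meets a bottom edge of the beam — the left legs (tilting toward +x) meet the beam's −x bottom edge, the right legs (their mirror images, tilting toward −x) meet its +x bottom edge — so the leg tops tuck under the beam, the beam's underside is 684 mm above the floor, and the feet are 658 mm apart outside-to-outside with the beam centred between them. The two leg pairs are set in 81 mm from either end of the beam.


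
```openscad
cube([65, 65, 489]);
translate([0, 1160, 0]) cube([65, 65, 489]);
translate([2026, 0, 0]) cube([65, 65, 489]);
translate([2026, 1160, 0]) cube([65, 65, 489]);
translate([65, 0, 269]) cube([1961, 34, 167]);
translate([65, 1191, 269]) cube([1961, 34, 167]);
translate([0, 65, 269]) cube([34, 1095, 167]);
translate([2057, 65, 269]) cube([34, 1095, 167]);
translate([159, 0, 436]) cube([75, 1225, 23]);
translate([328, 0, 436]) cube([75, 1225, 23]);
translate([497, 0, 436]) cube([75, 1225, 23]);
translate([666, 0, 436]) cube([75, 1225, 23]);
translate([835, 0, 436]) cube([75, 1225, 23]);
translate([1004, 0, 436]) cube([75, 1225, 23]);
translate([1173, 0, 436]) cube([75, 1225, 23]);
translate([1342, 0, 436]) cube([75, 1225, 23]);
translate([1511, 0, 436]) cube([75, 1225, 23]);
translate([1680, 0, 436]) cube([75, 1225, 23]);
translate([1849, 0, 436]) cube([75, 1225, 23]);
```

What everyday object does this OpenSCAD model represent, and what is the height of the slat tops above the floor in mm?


A bed frame. The slat-top height is 459 mm.

Four posts, four rails, and a row of slats — a bed frame. Slats sit on the rails at z = 269 + 167 = 436; with slat thickness 23, the top is 459 mm.


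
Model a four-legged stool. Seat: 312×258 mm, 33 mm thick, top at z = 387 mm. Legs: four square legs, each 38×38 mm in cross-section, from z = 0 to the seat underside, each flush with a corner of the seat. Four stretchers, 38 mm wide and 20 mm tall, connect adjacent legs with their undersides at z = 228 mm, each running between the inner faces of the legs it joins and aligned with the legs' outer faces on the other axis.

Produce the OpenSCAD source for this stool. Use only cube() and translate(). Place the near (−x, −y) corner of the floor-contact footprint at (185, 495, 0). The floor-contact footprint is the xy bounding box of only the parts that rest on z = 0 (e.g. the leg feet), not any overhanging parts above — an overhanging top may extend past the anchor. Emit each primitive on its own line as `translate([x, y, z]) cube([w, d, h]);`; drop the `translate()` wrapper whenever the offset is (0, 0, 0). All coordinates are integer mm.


// leg_h = 387 - 33 = 354
// stretcher span = 312 - 2*38 = 236
translate([185, 495, 354]) cube([312, 258, 33]);
translate([185, 495, 0]) cube([38, 38, 354]);
translate([459, 495, 0]) cube([38, 38, 354]);
translate([185, 715, 0]) cube([38, 38, 354]);
translate([459, 715, 0]) cube([38, 38, 354]);
translate([223, 495, 228]) cube([236, 38, 20]);
translate([223, 715, 228]) cube([236, 38, 20]);
translate([185, 533, 228]) cube([38, 182, 20]);
translate([459, 533, 228]) cube([38, 182, 20]);


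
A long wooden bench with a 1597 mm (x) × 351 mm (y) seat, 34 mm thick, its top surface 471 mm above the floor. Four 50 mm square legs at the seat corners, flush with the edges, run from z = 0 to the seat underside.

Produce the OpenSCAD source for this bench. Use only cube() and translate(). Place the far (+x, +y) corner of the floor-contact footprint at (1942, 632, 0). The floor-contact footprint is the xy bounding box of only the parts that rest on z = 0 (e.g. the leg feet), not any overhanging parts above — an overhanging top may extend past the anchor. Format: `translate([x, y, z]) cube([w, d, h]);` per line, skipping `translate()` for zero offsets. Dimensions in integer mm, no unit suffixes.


translate([345, 281, 437]) cube([1597, 351, 34]);
translate([345, 281, 0]) cube([50, 50, 437]);
translate([345, 582, 0]) cube([50, 50, 437]);
translate([1892, 281, 0]) cube([50, 50, 437]);
translate([1892, 582, 0]) cube([50, 50, 437]);


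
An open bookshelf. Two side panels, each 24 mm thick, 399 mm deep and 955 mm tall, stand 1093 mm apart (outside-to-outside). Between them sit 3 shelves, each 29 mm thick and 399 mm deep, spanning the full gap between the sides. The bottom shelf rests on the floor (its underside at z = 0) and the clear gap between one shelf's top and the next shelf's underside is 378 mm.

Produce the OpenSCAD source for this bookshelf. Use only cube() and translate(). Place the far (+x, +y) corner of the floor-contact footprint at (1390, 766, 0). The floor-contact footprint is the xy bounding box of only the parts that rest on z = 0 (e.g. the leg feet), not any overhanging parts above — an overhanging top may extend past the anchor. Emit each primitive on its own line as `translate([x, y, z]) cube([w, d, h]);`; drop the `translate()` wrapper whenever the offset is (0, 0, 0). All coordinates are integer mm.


translate([297, 367, 0]) cube([24, 399, 955]);
translate([1366, 367, 0]) cube([24, 399, 955]);
translate([321, 367, 0]) cube([1045, 399, 29]);
translate([321, 367, 407]) cube([1045, 399, 29]);
translate([321, 367, 814]) cube([1045, 399, 29]);


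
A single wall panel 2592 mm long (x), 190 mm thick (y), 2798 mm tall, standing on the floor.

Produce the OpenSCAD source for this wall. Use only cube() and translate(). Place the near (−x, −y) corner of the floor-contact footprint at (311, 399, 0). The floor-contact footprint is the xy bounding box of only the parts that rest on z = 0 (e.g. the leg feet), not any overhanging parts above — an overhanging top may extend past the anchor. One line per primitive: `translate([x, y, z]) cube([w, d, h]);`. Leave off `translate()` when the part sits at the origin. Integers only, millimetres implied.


translate([311, 399, 0]) cube([2592, 190, 2798]);


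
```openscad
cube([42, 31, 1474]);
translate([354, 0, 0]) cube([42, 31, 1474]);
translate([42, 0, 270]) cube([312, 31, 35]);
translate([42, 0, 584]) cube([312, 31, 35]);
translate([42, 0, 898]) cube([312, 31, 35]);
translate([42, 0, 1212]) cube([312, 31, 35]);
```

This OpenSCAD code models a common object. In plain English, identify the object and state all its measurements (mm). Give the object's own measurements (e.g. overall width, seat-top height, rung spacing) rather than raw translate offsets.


A straight ladder. Two 42×31 mm vertical rails, 1474 mm tall, stand 396 mm apart (outside-to-outside) with their front faces coplanar on the −y side. 4 rungs, each 31 mm deep and 35 mm tall, span between the inner faces of the rails, front faces flush with the rails. The lowest rung's underside is at z = 270 mm and rungs are spaced 314 mm apart (underside to underside).


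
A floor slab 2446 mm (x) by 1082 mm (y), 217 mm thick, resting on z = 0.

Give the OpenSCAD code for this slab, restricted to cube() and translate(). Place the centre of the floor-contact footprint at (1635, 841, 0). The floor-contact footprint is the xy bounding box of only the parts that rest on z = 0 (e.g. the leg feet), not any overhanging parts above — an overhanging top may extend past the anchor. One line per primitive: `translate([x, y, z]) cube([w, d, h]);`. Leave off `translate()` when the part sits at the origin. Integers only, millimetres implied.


translate([412, 300, 0]) cube([2446, 1082, 217]);


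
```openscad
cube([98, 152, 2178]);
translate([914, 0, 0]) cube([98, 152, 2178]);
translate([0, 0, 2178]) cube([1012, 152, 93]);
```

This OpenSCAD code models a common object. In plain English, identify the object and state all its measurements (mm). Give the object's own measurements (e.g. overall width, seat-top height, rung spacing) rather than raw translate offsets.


A door frame. The clear opening is 816 mm wide and 2178 mm high. Two 98 mm wide jambs, 152 mm deep, stand either side of the opening from the floor to the top of the opening. A 93 mm thick head sits across the top of both jambs, spanning the full outside width of the frame.


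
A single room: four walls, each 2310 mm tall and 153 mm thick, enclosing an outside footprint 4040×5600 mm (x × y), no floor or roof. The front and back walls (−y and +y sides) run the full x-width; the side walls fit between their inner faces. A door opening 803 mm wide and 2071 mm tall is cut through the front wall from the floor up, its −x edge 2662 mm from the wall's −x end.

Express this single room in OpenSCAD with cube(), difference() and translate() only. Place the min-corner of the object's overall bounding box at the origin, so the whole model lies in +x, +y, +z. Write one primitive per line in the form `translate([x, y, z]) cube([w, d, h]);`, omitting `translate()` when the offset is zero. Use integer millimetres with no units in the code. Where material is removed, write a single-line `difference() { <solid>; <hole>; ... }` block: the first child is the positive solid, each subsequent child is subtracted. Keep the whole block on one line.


difference() { cube([4040, 153, 2310]); translate([2662, 0, 0]) cube([803, 153, 2071]); }
translate([0, 5447, 0]) cube([4040, 153, 2310]);
translate([0, 153, 0]) cube([153, 5294, 2310]);
translate([3887, 153, 0]) cube([153, 5294, 2310]);


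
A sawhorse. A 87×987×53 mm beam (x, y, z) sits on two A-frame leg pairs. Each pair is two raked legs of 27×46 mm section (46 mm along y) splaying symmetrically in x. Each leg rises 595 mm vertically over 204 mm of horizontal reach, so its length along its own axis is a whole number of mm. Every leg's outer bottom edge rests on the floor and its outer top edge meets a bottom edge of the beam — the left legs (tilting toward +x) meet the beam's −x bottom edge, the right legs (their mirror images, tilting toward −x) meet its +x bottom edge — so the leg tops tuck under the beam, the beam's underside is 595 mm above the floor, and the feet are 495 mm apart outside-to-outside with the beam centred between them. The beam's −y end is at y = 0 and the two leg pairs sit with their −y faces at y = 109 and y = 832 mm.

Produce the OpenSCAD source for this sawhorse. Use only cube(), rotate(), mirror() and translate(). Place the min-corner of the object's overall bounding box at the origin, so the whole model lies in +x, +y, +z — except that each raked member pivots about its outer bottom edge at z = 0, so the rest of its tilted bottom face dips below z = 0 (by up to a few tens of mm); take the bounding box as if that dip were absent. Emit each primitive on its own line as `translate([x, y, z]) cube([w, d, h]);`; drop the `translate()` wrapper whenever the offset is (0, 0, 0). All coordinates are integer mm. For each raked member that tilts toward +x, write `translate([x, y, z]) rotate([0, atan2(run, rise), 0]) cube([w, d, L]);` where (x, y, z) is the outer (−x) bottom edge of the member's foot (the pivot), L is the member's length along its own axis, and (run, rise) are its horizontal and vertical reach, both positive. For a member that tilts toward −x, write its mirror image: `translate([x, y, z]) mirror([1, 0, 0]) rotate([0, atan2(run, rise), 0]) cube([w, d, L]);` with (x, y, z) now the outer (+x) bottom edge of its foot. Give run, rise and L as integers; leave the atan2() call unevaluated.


translate([204, 0, 595]) cube([87, 987, 53]);
translate([0, 109, 0]) rotate([0, atan2(204, 595), 0]) cube([27, 46, 629]);
translate([495, 109, 0]) mirror([1, 0, 0]) rotate([0, atan2(204, 595), 0]) cube([27, 46, 629]);
translate([0, 832, 0]) rotate([0, atan2(204, 595), 0]) cube([27, 46, 629]);
translate([495, 832, 0]) mirror([1, 0, 0]) rotate([0, atan2(204, 595), 0]) cube([27, 46, 629]);


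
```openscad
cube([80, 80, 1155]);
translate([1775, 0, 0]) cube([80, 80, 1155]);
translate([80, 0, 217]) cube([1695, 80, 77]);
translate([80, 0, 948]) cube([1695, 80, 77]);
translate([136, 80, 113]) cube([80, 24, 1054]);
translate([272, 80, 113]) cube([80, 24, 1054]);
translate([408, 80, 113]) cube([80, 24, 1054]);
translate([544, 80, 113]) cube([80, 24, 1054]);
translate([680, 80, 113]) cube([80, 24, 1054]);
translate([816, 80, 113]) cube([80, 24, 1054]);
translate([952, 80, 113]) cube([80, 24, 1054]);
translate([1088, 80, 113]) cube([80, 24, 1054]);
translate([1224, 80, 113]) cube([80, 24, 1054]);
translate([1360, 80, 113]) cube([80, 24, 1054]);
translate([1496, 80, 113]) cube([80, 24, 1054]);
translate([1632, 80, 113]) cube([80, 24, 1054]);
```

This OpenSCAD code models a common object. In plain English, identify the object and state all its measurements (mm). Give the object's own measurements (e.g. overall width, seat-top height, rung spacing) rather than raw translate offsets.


A fence section. Two 80×80 mm posts, 1155 mm tall, stand on the floor with a clear span of 1695 mm between their inner faces. Two horizontal rails of 80×77 mm section span the gap between the posts with their undersides at z = 217 mm and z = 948 mm, flush with the posts' −y face. 12 pickets, each 80 mm wide, 24 mm thick and 1054 mm tall, are fixed to the +y face of the rails with their bottoms at z = 113 mm, spaced across the span with a 56 mm gap after the −x post and between neighbouring pickets, with 63 mm left before the +x post.


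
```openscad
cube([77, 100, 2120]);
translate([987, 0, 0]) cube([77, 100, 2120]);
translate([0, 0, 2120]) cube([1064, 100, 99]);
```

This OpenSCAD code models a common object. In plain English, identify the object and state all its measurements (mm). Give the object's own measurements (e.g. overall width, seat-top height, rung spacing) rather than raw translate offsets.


A door frame. The clear opening is 910 mm wide and 2120 mm high. Two 77 mm wide jambs, 100 mm deep, stand either side of the opening from the floor to the top of the opening. A 99 mm thick head sits across the top of both jambs, spanning the full outside width of the frame.


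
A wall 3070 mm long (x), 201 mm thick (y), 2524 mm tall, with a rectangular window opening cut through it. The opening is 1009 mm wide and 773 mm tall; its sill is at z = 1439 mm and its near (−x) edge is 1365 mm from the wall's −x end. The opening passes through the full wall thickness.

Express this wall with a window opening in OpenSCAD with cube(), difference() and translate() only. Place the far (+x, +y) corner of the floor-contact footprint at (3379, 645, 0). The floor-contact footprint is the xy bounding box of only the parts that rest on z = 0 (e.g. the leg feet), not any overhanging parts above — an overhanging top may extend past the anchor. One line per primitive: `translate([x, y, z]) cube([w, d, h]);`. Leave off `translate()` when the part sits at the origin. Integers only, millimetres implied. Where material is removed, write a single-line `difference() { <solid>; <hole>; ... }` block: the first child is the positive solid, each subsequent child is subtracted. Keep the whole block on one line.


difference() { translate([309, 444, 0]) cube([3070, 201, 2524]); translate([1674, 444, 1439]) cube([1009, 201, 773]); }


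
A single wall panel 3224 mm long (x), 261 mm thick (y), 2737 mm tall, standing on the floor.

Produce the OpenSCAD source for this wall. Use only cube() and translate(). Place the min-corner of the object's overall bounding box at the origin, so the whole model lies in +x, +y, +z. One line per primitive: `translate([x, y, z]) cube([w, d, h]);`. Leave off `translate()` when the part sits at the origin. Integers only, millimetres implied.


cube([3224, 261, 2737]);


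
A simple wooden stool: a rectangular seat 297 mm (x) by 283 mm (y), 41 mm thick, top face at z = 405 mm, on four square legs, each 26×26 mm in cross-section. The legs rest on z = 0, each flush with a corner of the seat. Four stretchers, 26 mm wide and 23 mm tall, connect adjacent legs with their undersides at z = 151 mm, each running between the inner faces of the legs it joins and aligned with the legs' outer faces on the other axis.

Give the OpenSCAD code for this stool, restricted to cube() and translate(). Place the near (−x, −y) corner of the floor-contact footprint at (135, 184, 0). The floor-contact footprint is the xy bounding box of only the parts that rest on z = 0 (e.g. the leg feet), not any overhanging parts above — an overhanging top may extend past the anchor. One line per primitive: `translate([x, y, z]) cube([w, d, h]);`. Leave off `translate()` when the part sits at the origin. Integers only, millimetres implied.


// leg_h = 405 - 41 = 364
// stretcher span = 297 - 2*26 = 245
translate([135, 184, 364]) cube([297, 283, 41]);
translate([135, 184, 0]) cube([26, 26, 364]);
translate([406, 184, 0]) cube([26, 26, 364]);
translate([135, 441, 0]) cube([26, 26, 364]);
translate([406, 441, 0]) cube([26, 26, 364]);
translate([161, 184, 151]) cube([245, 26, 23]);
translate([161, 441, 151]) cube([245, 26, 23]);
translate([135, 210, 151]) cube([26, 231, 23]);
translate([406, 210, 151]) cube([26, 231, 23]);


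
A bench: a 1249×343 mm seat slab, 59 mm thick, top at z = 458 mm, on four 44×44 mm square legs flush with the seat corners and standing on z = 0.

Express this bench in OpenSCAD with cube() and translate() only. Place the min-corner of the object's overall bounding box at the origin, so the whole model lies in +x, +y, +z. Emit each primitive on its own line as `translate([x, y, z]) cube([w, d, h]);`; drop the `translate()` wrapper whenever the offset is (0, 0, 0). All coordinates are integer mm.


// leg_h = 458 − 59 = 399
translate([0, 0, 399]) cube([1249, 343, 59]);
cube([44, 44, 399]);
translate([0, 299, 0]) cube([44, 44, 399]);
translate([1205, 0, 0]) cube([44, 44, 399]);
translate([1205, 299, 0]) cube([44, 44, 399]);


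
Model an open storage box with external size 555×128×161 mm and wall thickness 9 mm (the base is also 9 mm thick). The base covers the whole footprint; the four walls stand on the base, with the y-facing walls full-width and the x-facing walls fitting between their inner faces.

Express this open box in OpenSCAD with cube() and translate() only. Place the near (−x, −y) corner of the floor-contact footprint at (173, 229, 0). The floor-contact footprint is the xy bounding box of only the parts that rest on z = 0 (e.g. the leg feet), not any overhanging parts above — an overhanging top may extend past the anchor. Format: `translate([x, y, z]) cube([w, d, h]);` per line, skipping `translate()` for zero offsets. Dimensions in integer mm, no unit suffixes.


translate([173, 229, 0]) cube([555, 128, 9]);
translate([173, 229, 9]) cube([555, 9, 152]);
translate([173, 348, 9]) cube([555, 9, 152]);
translate([173, 238, 9]) cube([9, 110, 152]);
translate([719, 238, 9]) cube([9, 110, 152]);


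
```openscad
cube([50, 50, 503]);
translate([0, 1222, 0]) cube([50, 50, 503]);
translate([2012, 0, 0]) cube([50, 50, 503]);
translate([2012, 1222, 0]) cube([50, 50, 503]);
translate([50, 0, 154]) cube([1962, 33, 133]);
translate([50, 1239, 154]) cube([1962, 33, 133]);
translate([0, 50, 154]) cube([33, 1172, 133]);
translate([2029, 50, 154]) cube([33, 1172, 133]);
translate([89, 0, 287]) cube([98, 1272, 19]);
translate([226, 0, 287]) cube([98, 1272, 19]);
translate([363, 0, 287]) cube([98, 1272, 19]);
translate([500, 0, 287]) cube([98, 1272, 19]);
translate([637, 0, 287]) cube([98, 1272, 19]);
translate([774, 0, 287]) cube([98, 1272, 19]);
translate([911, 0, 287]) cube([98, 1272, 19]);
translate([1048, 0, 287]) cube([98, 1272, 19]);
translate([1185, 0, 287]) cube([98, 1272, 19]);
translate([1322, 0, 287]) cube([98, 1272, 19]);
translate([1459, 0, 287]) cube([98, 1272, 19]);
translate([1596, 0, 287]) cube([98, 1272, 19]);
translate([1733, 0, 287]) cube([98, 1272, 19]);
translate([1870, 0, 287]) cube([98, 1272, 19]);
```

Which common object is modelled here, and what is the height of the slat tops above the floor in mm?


A bed frame. The slat-top height is 306 mm.

Four posts, four rails, and a row of slats — a bed frame. Slats sit on the rails at z = 154 + 133 = 287; with slat thickness 19, the top is 306 mm.


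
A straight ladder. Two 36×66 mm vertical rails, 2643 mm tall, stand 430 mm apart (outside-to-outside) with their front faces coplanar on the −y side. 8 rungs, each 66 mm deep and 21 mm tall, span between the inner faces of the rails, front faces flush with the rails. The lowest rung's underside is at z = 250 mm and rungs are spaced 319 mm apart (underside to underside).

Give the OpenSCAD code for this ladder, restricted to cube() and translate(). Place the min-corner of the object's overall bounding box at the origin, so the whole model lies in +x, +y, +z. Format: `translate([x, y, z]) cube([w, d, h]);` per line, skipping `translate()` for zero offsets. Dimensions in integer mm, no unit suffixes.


// rung span = 430 - 2*36 = 358
// rung[k] z = 250 + k*319
cube([36, 66, 2643]);
translate([394, 0, 0]) cube([36, 66, 2643]);
translate([36, 0, 250]) cube([358, 66, 21]);
translate([36, 0, 569]) cube([358, 66, 21]);
translate([36, 0, 888]) cube([358, 66, 21]);
translate([36, 0, 1207]) cube([358, 66, 21]);
translate([36, 0, 1526]) cube([358, 66, 21]);
translate([36, 0, 1845]) cube([358, 66, 21]);
translate([36, 0, 2164]) cube([358, 66, 21]);
translate([36, 0, 2483]) cube([358, 66, 21]);


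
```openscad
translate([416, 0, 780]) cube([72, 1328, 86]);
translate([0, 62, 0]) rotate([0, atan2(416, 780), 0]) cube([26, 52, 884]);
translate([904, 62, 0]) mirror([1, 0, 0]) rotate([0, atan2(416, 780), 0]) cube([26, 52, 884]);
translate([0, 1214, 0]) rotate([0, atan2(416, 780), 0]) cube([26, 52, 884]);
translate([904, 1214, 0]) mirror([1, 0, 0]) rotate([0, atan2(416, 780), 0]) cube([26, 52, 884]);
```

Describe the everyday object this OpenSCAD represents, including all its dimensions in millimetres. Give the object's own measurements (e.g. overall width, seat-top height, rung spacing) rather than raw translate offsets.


A sawhorse. A 72×1328×86 mm beam (x, y, z) sits on two A-frame leg pairs. Each pair is two raked legs of 26×52 mm section (52 mm along y) splaying symmetrically in x. Each leg rises 780 mm vertically over 416 mm of horizontal reach and is 884 mm long along its own axis. Every leg's outer bottom edge rests on the floor and its outer top edge meets a bottom edge of the beam — the left legs (tilting toward +x) meet the beam's −x bottom edge, the right legs (their mirror images, tilting toward −x) meet its +x bottom edge — so the leg tops tuck under the beam, the beam's underside is 780 mm above the floor, and the feet are 904 mm apart outside-to-outside with the beam centred between them. The two leg pairs are set in 62 mm from either end of the beam.


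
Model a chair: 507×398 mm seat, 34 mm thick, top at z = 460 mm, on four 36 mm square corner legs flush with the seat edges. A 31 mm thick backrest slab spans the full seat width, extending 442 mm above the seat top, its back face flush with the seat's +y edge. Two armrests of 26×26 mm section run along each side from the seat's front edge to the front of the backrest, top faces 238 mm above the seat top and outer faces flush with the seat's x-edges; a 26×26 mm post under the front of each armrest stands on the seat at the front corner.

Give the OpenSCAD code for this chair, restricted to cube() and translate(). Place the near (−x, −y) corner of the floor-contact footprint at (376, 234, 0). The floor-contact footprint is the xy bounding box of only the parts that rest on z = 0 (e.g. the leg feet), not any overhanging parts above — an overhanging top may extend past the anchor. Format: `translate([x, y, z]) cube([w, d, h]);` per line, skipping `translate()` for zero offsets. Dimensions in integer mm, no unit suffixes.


translate([376, 234, 426]) cube([507, 398, 34]);
translate([376, 234, 0]) cube([36, 36, 426]);
translate([847, 234, 0]) cube([36, 36, 426]);
translate([376, 596, 0]) cube([36, 36, 426]);
translate([847, 596, 0]) cube([36, 36, 426]);
translate([376, 601, 460]) cube([507, 31, 442]);
translate([376, 234, 672]) cube([26, 367, 26]);
translate([857, 234, 672]) cube([26, 367, 26]);
translate([376, 234, 460]) cube([26, 26, 212]);
translate([857, 234, 460]) cube([26, 26, 212]);


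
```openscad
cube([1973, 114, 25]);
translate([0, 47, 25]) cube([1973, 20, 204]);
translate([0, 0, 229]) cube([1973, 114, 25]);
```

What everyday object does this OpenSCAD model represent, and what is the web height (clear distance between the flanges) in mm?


An I-beam. The web height is 204 mm.

Two wide flanges with a thin centred web — an I-beam. Overall 254 mm minus two 25 mm flanges gives a web of 254 − 2·25 = 204 mm.


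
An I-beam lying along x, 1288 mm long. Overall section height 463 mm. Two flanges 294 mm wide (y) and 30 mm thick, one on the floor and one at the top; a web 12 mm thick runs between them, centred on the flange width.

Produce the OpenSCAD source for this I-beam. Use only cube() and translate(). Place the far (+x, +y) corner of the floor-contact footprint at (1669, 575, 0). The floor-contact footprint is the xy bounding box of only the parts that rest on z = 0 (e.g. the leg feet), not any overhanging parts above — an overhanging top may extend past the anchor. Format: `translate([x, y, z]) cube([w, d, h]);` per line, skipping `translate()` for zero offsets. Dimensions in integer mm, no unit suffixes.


translate([381, 281, 0]) cube([1288, 294, 30]);
translate([381, 422, 30]) cube([1288, 12, 403]);
translate([381, 281, 433]) cube([1288, 294, 30]);


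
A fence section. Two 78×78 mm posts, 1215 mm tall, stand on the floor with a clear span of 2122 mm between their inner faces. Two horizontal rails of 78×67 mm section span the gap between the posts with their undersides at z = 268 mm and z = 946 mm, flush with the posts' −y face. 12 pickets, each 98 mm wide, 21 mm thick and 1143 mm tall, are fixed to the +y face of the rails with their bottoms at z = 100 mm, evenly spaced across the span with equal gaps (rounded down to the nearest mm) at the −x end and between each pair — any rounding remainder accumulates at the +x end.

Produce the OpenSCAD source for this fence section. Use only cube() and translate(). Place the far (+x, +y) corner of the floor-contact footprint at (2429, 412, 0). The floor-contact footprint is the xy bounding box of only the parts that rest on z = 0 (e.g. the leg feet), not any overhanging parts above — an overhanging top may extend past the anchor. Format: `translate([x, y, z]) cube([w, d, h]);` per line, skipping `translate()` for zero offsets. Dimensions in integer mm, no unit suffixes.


translate([151, 334, 0]) cube([78, 78, 1215]);
translate([2351, 334, 0]) cube([78, 78, 1215]);
translate([229, 334, 268]) cube([2122, 78, 67]);
translate([229, 334, 946]) cube([2122, 78, 67]);
translate([301, 412, 100]) cube([98, 21, 1143]);
translate([471, 412, 100]) cube([98, 21, 1143]);
translate([641, 412, 100]) cube([98, 21, 1143]);
translate([811, 412, 100]) cube([98, 21, 1143]);
translate([981, 412, 100]) cube([98, 21, 1143]);
translate([1151, 412, 100]) cube([98, 21, 1143]);
translate([1321, 412, 100]) cube([98, 21, 1143]);
translate([1491, 412, 100]) cube([98, 21, 1143]);
translate([1661, 412, 100]) cube([98, 21, 1143]);
translate([1831, 412, 100]) cube([98, 21, 1143]);
translate([2001, 412, 100]) cube([98, 21, 1143]);
translate([2171, 412, 100]) cube([98, 21, 1143]);


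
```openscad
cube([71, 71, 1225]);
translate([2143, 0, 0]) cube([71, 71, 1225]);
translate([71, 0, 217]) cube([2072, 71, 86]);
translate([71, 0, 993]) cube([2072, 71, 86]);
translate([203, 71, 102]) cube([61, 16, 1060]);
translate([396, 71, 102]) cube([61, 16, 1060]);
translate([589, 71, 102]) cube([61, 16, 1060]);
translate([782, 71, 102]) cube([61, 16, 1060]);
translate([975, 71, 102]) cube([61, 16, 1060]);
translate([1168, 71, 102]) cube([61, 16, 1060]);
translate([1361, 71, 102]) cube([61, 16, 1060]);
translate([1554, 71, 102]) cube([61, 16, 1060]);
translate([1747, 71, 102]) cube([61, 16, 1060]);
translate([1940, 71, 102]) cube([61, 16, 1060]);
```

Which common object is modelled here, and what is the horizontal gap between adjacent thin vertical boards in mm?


A fence section. The picket gap is 132 mm.

Two posts, two rails, 10 pickets — a fence section. Span 2072 mm holds 10 pickets of 61 mm with 11 equal gaps: ⌊(2072 − 10·61) / 11⌋ = 132 mm.


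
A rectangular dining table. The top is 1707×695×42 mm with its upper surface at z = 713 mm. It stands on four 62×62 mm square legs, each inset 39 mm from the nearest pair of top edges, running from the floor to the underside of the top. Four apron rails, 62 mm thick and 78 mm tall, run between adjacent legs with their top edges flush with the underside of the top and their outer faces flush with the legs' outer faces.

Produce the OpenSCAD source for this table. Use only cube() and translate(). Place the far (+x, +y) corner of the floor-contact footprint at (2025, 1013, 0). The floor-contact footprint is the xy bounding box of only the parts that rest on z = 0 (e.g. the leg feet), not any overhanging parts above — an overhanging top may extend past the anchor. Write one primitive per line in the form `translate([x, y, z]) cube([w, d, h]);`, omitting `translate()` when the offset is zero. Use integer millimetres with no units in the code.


translate([357, 357, 671]) cube([1707, 695, 42]);
translate([396, 396, 0]) cube([62, 62, 671]);
translate([1963, 396, 0]) cube([62, 62, 671]);
translate([396, 951, 0]) cube([62, 62, 671]);
translate([1963, 951, 0]) cube([62, 62, 671]);
translate([458, 396, 593]) cube([1505, 62, 78]);
translate([458, 951, 593]) cube([1505, 62, 78]);
translate([396, 458, 593]) cube([62, 493, 78]);
translate([1963, 458, 593]) cube([62, 493, 78]);


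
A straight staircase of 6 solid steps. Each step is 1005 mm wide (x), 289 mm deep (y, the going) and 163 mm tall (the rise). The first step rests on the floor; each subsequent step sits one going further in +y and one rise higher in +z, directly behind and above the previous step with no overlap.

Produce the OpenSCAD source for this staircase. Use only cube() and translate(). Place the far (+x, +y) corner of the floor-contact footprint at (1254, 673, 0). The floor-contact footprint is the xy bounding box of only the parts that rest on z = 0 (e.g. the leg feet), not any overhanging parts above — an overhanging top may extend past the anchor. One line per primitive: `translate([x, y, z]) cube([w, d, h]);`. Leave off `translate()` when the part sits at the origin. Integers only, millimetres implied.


translate([249, 384, 0]) cube([1005, 289, 163]);
translate([249, 673, 163]) cube([1005, 289, 163]);
translate([249, 962, 326]) cube([1005, 289, 163]);
translate([249, 1251, 489]) cube([1005, 289, 163]);
translate([249, 1540, 652]) cube([1005, 289, 163]);
translate([249, 1829, 815]) cube([1005, 289, 163]);


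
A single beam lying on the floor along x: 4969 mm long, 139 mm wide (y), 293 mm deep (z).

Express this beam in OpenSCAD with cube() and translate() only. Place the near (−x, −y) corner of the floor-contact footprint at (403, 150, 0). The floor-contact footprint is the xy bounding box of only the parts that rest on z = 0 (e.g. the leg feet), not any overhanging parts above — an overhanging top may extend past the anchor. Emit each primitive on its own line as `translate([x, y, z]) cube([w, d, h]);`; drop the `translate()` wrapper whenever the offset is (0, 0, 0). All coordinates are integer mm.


translate([403, 150, 0]) cube([4969, 139, 293]);


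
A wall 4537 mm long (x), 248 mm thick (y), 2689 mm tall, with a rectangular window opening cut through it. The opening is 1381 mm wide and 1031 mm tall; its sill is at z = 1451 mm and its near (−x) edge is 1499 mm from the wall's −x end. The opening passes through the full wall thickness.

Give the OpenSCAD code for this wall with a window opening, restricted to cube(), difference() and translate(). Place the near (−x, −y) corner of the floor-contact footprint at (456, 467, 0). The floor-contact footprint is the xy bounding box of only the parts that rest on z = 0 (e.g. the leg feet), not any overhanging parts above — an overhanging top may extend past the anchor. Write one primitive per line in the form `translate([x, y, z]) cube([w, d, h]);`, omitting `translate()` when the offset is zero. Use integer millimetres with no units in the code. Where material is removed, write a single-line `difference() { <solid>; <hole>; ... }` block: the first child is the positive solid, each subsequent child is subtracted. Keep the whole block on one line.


difference() { translate([456, 467, 0]) cube([4537, 248, 2689]); translate([1955, 467, 1451]) cube([1381, 248, 1031]); }


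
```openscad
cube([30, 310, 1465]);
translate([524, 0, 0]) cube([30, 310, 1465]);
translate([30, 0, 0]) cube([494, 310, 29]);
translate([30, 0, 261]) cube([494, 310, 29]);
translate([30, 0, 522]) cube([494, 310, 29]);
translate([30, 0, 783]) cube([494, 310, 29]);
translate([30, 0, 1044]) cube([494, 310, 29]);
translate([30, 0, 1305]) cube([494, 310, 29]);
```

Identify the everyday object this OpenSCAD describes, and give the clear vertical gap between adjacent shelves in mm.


A bookshelf. The clear shelf gap is 232 mm.

Two tall side panels with 6 horizontal boards between them — a bookshelf. The first two shelf undersides are at z = 0 and z = 261; with shelf thickness 29, the clear gap is 261 − 0 − 29 = 232 mm.


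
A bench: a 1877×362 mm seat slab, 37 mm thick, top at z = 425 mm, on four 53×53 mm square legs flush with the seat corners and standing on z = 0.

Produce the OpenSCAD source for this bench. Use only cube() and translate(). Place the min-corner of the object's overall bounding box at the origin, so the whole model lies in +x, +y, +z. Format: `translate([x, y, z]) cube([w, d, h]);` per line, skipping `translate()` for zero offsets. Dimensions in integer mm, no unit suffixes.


translate([0, 0, 388]) cube([1877, 362, 37]);
cube([53, 53, 388]);
translate([0, 309, 0]) cube([53, 53, 388]);
translate([1824, 0, 0]) cube([53, 53, 388]);
translate([1824, 309, 0]) cube([53, 53, 388]);


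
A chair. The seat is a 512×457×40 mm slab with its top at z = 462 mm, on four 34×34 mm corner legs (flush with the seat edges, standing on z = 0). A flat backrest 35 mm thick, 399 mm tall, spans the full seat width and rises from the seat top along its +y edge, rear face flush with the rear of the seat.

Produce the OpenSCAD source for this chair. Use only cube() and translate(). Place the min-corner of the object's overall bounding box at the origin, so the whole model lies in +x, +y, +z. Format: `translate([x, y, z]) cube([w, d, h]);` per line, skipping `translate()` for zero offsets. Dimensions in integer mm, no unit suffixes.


// leg_h = 462 - 40 = 422
translate([0, 0, 422]) cube([512, 457, 40]);
cube([34, 34, 422]);
translate([478, 0, 0]) cube([34, 34, 422]);
translate([0, 423, 0]) cube([34, 34, 422]);
translate([478, 423, 0]) cube([34, 34, 422]);
translate([0, 422, 462]) cube([512, 35, 399]);


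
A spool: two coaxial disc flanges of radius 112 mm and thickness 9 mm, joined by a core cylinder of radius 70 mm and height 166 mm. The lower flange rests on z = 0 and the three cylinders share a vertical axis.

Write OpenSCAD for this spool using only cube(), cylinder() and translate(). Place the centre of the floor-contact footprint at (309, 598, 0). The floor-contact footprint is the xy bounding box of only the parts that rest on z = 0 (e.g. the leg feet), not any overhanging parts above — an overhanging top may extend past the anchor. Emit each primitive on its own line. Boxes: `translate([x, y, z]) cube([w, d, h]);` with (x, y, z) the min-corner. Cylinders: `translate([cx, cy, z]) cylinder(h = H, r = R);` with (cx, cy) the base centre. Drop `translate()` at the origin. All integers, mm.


translate([309, 598, 0]) cylinder(h = 9, r = 112);
translate([309, 598, 9]) cylinder(h = 166, r = 70);
translate([309, 598, 175]) cylinder(h = 9, r = 112);
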